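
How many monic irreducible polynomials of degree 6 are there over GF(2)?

9

x^(2^6) − x is the product of all monic irreducibles of degree dividing 6; Möbius inversion gives N = (1/6) Σ μ(6/d)·2^d.
Divisors of 6: 1, 2, 3, 6; μ(6/d) for each: 1, -1, -1, 1.
Σ = 2^1 − 2^2 − 2^3 + 2^6 = 54.
N = 54/6 = 9.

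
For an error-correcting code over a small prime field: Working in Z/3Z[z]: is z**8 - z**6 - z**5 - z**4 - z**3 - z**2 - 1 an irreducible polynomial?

Yes

Write g(z) = z**8 - z**6 - z**5 - z**4 - z**3 - z**2 - 1.
Check for roots in Z/3Z: g(0) = 2; g(1) = 1; g(2) = 2.
No roots, so no linear factors.
Monic irreducibles of degree 2 over GF(3): z**2 + 1, z**2 + z - 1, z**2 - z - 1.
None of them divide g (all give nonzero remainder).
Degree-3 irreducible divisors: test the 8 monic irreducibles of degree 3 over GF(3).
None of them divide g (all give nonzero remainder).
Degree-4 irreducible divisors: test the 18 monic irreducibles of degree 4 over GF(3).
None of them divide g (all give nonzero remainder).
No irreducible factor of degree ≤ 4 exists, so g is irreducible over GF(3).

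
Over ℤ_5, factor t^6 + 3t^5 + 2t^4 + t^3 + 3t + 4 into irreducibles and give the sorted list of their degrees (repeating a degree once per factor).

1, 1, 1, 3

Write f(t) = t^6 + 3t^5 + 2t^4 + t^3 + 3t + 4.
Roots in ℤ_5: f(0) = 4; f(1) = 4; f(2) = 0 → root; f(3) = 0 → root; f(4) = 0 → root.
Linear factors from roots: (t + 3), (t + 2), (t + 1).
Complete factorization: f(t) = (t + 1)·(t + 2)·(t + 3)·(t^3 + 2t^2 + 4t + 4).
Factor degrees with multiplicity: 1 + 1 + 1 + 3 = 6.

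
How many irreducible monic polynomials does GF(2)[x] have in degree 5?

6

By the necklace-counting formula, N_2(5) = (1/5) Σ_{d|5} μ(5/d)·2^d.
Divisors of 5: 1, 5; μ(5/d) for each: -1, 1.
Σ = − 2^1 + 2^5 = 30.
N = 30/5 = 6.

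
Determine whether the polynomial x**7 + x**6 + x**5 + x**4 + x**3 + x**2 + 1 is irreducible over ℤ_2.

Write P(x) = x**7 + x**6 + x**5 + x**4 + x**3 + x**2 + 1.
Check for roots in ℤ_2: P(0) = 1; P(1) = 1.
No roots, so no linear factors.
Monic irreducibles of degree 2 over GF(2): x**2 + x + 1.
None of them divide P (all give nonzero remainder).
Monic irreducibles of degree 3 over GF(2): x**3 + x + 1, x**3 + x**2 + 1.
None of them divide P (all give nonzero remainder).
No irreducible factor of degree ≤ 3 exists, so P is irreducible over GF(2).

Yes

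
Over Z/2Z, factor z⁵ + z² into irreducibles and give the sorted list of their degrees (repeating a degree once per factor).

1, 1, 1, 2

Write g(z) = z⁵ + z².
Roots in Z/2Z: g(0) = 0 → root; g(1) = 0 → root.
Linear factors from roots: (z), (z + 1).
Complete factorization: g(z) = (z + 1)·(z)^2·(z² + z + 1).
Factor degrees with multiplicity: 1 + 1 + 1 + 2 = 5.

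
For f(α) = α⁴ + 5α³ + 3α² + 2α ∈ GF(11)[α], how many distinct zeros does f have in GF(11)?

Evaluate at each of the 11 elements of GF(11):
f(0) = 0 → root; f(1) = 0 → root; f(2) = 6; f(3) = 7; f(4) = 5; f(5) = 4; f(6) = 10; f(7) = 9; f(8) = 0 → root; f(9) = 6; f(10) = 8.
Roots: {0, 1, 8}.

3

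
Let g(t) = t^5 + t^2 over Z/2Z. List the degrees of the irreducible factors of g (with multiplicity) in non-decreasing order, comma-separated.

1, 1, 1, 2

Roots in Z/2Z: g(0) = 0 → root; g(1) = 0 → root.
Linear factors from roots: (t), (t + 1).
Complete factorization: g(t) = (t + 1)·(t)^2·(t^2 + t + 1).
Factor degrees with multiplicity: 1 + 1 + 1 + 2 = 5.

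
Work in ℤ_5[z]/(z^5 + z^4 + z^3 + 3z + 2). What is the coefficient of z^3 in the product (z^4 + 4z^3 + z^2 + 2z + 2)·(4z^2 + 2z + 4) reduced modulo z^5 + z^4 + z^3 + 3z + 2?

2

Multiply in ℤ_5[z]: (z^4 + 4z^3 + z^2 + 2z + 2)·(4z^2 + 2z + 4) = 4z^6 + 3z^5 + z^4 + z^3 + z^2 + 2z + 3.
Reduce using z^5 ≡ 4z^4 + 4z^3 + 2z + 3 (mod z^5 + z^4 + z^3 + 3z + 2).
Reduced: 3z^4 + 2z^3 + 4z^2 + 2z.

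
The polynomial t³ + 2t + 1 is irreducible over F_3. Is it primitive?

Yes

Write f(t) = t³ + 2t + 1.
|GF(3^3)^×| = 3^3 − 1 = 26. Prime factorization: 26 = 2·13.
f is primitive ⇔ t has order 26 in GF(3)[t]/(f), i.e. t^(26/q) ≠ 1 for each prime q | 26.
t^(13) mod f = 2.
t^(2) mod f = t².
None equal 1, so t has full order 26; f is primitive.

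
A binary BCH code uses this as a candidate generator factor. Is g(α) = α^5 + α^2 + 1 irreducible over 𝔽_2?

Yes

Check for roots in 𝔽_2: g(0) = 1; g(1) = 1.
No roots, so no linear factors.
Monic irreducibles of degree 2 over GF(2): α^2 + α + 1.
None of them divide g (all give nonzero remainder).
No irreducible factor of degree ≤ 2 exists, so g is irreducible over GF(2).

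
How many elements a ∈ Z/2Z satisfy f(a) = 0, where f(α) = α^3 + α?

Evaluate at each of the 2 elements of Z/2Z:
f(0) = 0 → root; f(1) = 0 → root.
Roots: {0, 1}.

2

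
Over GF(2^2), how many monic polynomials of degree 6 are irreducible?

By the necklace-counting formula, N_4(6) = (1/6) Σ_{d|6} μ(6/d)·4^d.
Divisors of 6: 1, 2, 3, 6; μ(6/d) for each: 1, -1, -1, 1.
Σ = 4^1 − 4^2 − 4^3 + 4^6 = 4020.
N = 4020/6 = 670.

670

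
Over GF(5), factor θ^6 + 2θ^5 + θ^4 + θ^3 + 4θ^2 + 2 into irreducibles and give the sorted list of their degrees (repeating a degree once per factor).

1, 1, 1, 3

Write h(θ) = θ^6 + 2θ^5 + θ^4 + θ^3 + 4θ^2 + 2.
Roots in GF(5): h(0) = 2; h(1) = 1; h(2) = 0 → root; h(3) = 1; h(4) = 0 → root.
Linear factors from roots: (θ + 3), (θ + 1).
Complete factorization: h(θ) = (θ + 3)·(θ + 1)^2·(θ^3 + 2θ^2 + 4θ + 4).
Factor degrees with multiplicity: 1 + 1 + 1 + 3 = 6.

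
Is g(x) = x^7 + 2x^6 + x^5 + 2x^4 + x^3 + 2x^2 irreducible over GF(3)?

Check for roots in GF(3): g(0) = 0 → root; g(1) = 0 → root; g(2) = 0 → root.
g(0) = 0, so (x) divides g(x); g is reducible.

No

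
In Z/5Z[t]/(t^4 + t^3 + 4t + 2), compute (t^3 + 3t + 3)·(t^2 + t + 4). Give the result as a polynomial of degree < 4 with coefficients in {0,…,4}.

Multiply in Z/5Z[t]: (t^3 + 3t + 3)·(t^2 + t + 4) = t^5 + t^4 + 2t^3 + t^2 + 2.
Reduce using t^4 ≡ 4t^3 + t + 3 (mod t^4 + t^3 + 4t + 2).
Reduced: 2t^3 + 2t^2 + 3t + 2.

2t^3 + 2t^2 + 3t + 2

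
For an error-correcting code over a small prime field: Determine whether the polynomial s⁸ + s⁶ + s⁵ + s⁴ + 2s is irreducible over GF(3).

No

Write P(s) = s⁸ + s⁶ + s⁵ + s⁴ + 2s.
Check for roots in GF(3): P(0) = 0 → root; P(1) = 0 → root; P(2) = 0 → root.
P(0) = 0, so (s) divides P(s); P is reducible.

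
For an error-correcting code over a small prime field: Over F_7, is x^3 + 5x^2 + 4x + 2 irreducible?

Yes

Write f(x) = x^3 + 5x^2 + 4x + 2.
Check for roots in F_7: f(0) = 2; f(1) = 5; f(2) = 3; f(3) = 2; f(4) = 1; f(5) = 6; f(6) = 2.
No roots. A degree-3 polynomial over a field with no linear factor is irreducible.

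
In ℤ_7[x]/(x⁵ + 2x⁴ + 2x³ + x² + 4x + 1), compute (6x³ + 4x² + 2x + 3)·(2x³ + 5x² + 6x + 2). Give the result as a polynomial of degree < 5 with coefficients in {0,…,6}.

Multiply in ℤ_7[x]: (6x³ + 4x² + 2x + 3)·(2x³ + 5x² + 6x + 2) = 5x⁶ + 3x⁵ + 4x⁴ + 3x³ + x + 6.
Reduce using x⁵ ≡ 5x⁴ + 5x³ + 6x² + 3x + 6 (mod x⁵ + 2x⁴ + 2x³ + x² + 4x + 1).
Reduced: x⁴ + 5x³ + x² + 3x + 6.

x^4 + 5x^3 + x^2 + 3x + 6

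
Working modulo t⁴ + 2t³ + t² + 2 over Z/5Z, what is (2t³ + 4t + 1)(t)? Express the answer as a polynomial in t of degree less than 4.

t^3 + 2t^2 + t + 1

Multiply in Z/5Z[t]: (2t³ + 4t + 1)·(t) = 2t⁴ + 4t² + t.
Reduce using t⁴ ≡ 3t³ + 4t² + 3 (mod t⁴ + 2t³ + t² + 2).
Reduced: t³ + 2t² + t + 1.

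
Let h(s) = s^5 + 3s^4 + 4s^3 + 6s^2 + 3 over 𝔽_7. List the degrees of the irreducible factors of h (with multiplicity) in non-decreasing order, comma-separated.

1, 1, 1, 2

Linear factors from roots: (s + 4), (s + 1).
Complete factorization: h(s) = (s + 4)·(s + 1)^2·(s^2 + 4s + 6).
Factor degrees with multiplicity: 1 + 1 + 1 + 2 = 5.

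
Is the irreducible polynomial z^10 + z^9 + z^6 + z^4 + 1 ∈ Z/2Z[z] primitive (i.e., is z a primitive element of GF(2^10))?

Write f(z) = z^10 + z^9 + z^6 + z^4 + 1.
|GF(2^10)^×| = 2^10 − 1 = 1023. Prime factorization: 1023 = 3·11·31.
f is primitive ⇔ z has order 1023 in GF(2)[z]/(f), i.e. z^(1023/q) ≠ 1 for each prime q | 1023.
z^(341) mod f = 1
z^(93) mod f = z^8 + z^6 + z^5 + z^3 + z^2 + z.
z^(33) mod f = z^8 + z^7 + z^6 + z^4 + 1.
Since z^(341) = 1, the order of z divides 341 < 1023; not primitive.

No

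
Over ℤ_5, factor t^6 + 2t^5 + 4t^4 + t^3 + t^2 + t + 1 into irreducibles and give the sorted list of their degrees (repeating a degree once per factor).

6

Write g(t) = t^6 + 2t^5 + 4t^4 + t^3 + t^2 + t + 1.
Roots in ℤ_5: g(0) = 1; g(1) = 1; g(2) = 2; g(3) = 4; g(4) = 3.
Complete factorization: g(t) = (t^6 + 2t^5 + 4t^4 + t^3 + t^2 + t + 1).
Factor degrees with multiplicity: 6 = 6.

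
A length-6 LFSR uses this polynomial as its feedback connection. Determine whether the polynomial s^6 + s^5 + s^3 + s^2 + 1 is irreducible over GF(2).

Write h(s) = s^6 + s^5 + s^3 + s^2 + 1.
Check for roots in GF(2): h(0) = 1; h(1) = 1.
No roots, so no linear factors.
Monic irreducibles of degree 2 over GF(2): s^2 + s + 1.
None of them divide h (all give nonzero remainder).
Monic irreducibles of degree 3 over GF(2): s^3 + s + 1, s^3 + s^2 + 1.
None of them divide h (all give nonzero remainder).
No irreducible factor of degree ≤ 3 exists, so h is irreducible over GF(2).

Yes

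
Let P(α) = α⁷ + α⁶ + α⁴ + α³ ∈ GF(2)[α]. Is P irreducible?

Check for roots in GF(2): P(0) = 0 → root; P(1) = 0 → root.
P(0) = 0, so (α) divides P(α); P is reducible.

No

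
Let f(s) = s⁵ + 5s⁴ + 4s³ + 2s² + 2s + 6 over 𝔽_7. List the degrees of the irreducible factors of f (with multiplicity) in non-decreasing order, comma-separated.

Complete factorization: f(s) = (s⁵ + 5s⁴ + 4s³ + 2s² + 2s + 6).
Factor degrees with multiplicity: 5 = 5.

5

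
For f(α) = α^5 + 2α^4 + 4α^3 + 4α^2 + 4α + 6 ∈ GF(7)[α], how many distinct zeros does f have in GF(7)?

3

Evaluate at each of the 7 elements of GF(7):
f(0) = 6; f(1) = 0 → root; f(2) = 0 → root; f(3) = 0 → root; f(4) = 2; f(5) = 3; f(6) = 3.
Roots: {1, 2, 3}.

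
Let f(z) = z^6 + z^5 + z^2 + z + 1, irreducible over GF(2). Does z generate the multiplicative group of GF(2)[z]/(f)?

Yes

|GF(2^6)^×| = 2^6 − 1 = 63. Prime factorization: 63 = 3^2·7.
f is primitive ⇔ z has order 63 in GF(2)[z]/(f), i.e. z^(63/q) ≠ 1 for each prime q | 63.
z^(21) mod f = z^5 + z^3 + z^2.
z^(9) mod f = z^3 + z^2 + 1.
None equal 1, so z has full order 63; f is primitive.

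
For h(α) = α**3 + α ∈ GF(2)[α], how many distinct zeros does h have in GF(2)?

2

Evaluate at each of the 2 elements of GF(2):
h(0) = 0 → root; h(1) = 0 → root.
Roots: {0, 1}.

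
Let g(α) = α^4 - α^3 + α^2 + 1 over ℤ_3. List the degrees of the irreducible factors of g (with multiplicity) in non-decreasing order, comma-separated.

4

Roots in ℤ_3: g(0) = 1; g(1) = 2; g(2) = 1.
Complete factorization: g(α) = (α^4 - α^3 + α^2 + 1).
Factor degrees with multiplicity: 4 = 4.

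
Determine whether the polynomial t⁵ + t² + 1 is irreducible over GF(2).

Write h(t) = t⁵ + t² + 1.
Check for roots in GF(2): h(0) = 1; h(1) = 1.
No roots, so no linear factors.
Monic irreducibles of degree 2 over GF(2): t² + t + 1.
None of them divide h (all give nonzero remainder).
No irreducible factor of degree ≤ 2 exists, so h is irreducible over GF(2).

Yes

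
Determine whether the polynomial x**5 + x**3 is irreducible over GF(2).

No

Write m(x) = x**5 + x**3.
Check for roots in GF(2): m(0) = 0 → root; m(1) = 0 → root.
m(0) = 0, so (x) divides m(x); m is reducible.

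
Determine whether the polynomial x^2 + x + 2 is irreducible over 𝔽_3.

Write f(x) = x^2 + x + 2.
Check for roots in 𝔽_3: f(0) = 2; f(1) = 1; f(2) = 2.
No roots. A degree-2 polynomial over a field with no linear factor is irreducible.

Yes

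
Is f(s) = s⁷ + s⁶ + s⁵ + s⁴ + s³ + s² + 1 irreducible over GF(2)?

Check for roots in GF(2): f(0) = 1; f(1) = 1.
No roots, so no linear factors.
Monic irreducibles of degree 2 over GF(2): s² + s + 1.
None of them divide f (all give nonzero remainder).
Monic irreducibles of degree 3 over GF(2): s³ + s + 1, s³ + s² + 1.
None of them divide f (all give nonzero remainder).
No irreducible factor of degree ≤ 3 exists, so f is irreducible over GF(2).

Yes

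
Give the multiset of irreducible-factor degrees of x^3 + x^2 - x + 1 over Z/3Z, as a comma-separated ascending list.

3

Write g(x) = x^3 + x^2 - x + 1.
Roots in Z/3Z: g(0) = 1; g(1) = 2; g(2) = 2.
Complete factorization: g(x) = (x^3 + x^2 - x + 1).
Factor degrees with multiplicity: 3 = 3.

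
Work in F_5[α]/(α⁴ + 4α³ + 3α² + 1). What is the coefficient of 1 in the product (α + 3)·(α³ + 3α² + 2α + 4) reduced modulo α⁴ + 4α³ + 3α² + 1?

Multiply in F_5[α]: (α + 3)·(α³ + 3α² + 2α + 4) = α⁴ + α³ + α² + 2.
Reduce using α⁴ ≡ α³ + 2α² + 4 (mod α⁴ + 4α³ + 3α² + 1).
Reduced: 2α³ + 3α² + 1.

1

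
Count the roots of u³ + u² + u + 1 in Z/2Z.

Write g(u) = u³ + u² + u + 1.
Evaluate at each of the 2 elements of Z/2Z:
g(0) = 1; g(1) = 0 → root.
Roots: {1}.

1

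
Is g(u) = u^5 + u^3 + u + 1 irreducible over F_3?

Yes

Check for roots in F_3: g(0) = 1; g(1) = 1; g(2) = 1.
No roots, so no linear factors.
Monic irreducibles of degree 2 over GF(3): u^2 + 1, u^2 + u - 1, u^2 - u - 1.
None of them divide g (all give nonzero remainder).
No irreducible factor of degree ≤ 2 exists, so g is irreducible over GF(3).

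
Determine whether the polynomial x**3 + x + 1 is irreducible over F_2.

Write g(x) = x**3 + x + 1.
Check for roots in F_2: g(0) = 1; g(1) = 1.
No roots. A degree-3 polynomial over a field with no linear factor is irreducible.

Yes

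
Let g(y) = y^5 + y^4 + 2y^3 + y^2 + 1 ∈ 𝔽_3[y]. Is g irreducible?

Check for roots in 𝔽_3: g(0) = 1; g(1) = 0 → root; g(2) = 0 → root.
g(1) = 0, so (y − 1) divides g(y); g is reducible.

No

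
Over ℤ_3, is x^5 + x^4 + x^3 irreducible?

Write g(x) = x^5 + x^4 + x^3.
Check for roots in ℤ_3: g(0) = 0 → root; g(1) = 0 → root; g(2) = 2.
g(0) = 0, so (x) divides g(x); g is reducible.

No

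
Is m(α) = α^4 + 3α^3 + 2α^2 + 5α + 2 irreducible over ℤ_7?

Yes

Check for roots in ℤ_7: m(0) = 2; m(1) = 6; m(2) = 4; m(3) = 1; m(4) = 5; m(5) = 6; m(6) = 4.
No roots, so no linear factors.
Degree-2 irreducible divisors: test the 21 monic irreducibles of degree 2 over GF(7).
None of them divide m (all give nonzero remainder).
No irreducible factor of degree ≤ 2 exists, so m is irreducible over GF(7).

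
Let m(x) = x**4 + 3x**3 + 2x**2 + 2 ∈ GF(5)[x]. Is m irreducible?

Check for roots in GF(5): m(0) = 2; m(1) = 3; m(2) = 0 → root; m(3) = 2; m(4) = 2.
m(2) = 0, so (x − 2) divides m(x); m is reducible.

No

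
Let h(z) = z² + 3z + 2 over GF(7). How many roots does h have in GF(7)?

2

Evaluate at each of the 7 elements of GF(7):
h(0) = 2; h(1) = 6; h(2) = 5; h(3) = 6; h(4) = 2; h(5) = 0 → root; h(6) = 0 → root.
Roots: {5, 6}.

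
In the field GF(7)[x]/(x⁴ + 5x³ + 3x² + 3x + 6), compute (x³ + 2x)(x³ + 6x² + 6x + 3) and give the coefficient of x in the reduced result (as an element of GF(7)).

Multiply in GF(7)[x]: (x³ + 2x)·(x³ + 6x² + 6x + 3) = x⁶ + 6x⁵ + x⁴ + x³ + 5x² + 6x.
Reduce using x⁴ ≡ 2x³ + 4x² + 4x + 1 (mod x⁴ + 5x³ + 3x² + 3x + 6).
Reduced: 2x³ + 3x².

0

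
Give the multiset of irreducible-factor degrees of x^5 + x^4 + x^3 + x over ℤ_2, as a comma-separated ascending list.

1, 1, 3

Write h(x) = x^5 + x^4 + x^3 + x.
Roots in ℤ_2: h(0) = 0 → root; h(1) = 0 → root.
Linear factors from roots: (x), (x + 1).
Complete factorization: h(x) = (x)·(x + 1)·(x^3 + x + 1).
Factor degrees with multiplicity: 1 + 1 + 3 = 5.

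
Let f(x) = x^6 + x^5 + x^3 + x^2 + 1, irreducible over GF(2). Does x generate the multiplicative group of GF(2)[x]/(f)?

Yes

|GF(2^6)^×| = 2^6 − 1 = 63. Prime factorization: 63 = 3^2·7.
f is primitive ⇔ x has order 63 in GF(2)[x]/(f), i.e. x^(63/q) ≠ 1 for each prime q | 63.
x^(21) mod f = x^4 + x^2 + x + 1.
x^(9) mod f = x^2 + x.
None equal 1, so x has full order 63; f is primitive.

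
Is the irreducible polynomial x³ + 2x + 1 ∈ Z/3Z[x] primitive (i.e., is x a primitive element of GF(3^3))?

Yes

Write f(x) = x³ + 2x + 1.
|GF(3^3)^×| = 3^3 − 1 = 26. Prime factorization: 26 = 2·13.
f is primitive ⇔ x has order 26 in GF(3)[x]/(f), i.e. x^(26/q) ≠ 1 for each prime q | 26.
x^(13) mod f = 2.
x^(2) mod f = x².
None equal 1, so x has full order 26; f is primitive.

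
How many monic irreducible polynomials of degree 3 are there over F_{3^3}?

6552

Gauss's count: N_{27}(3) = (1/3) Σ_{d|3} μ(3/d)·27^d.
Divisors of 3: 1, 3; μ(3/d) for each: -1, 1.
Σ = − 27^1 + 27^3 = 19656.
N = 19656/3 = 6552.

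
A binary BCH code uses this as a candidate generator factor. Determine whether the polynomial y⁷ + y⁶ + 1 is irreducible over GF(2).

Write f(y) = y⁷ + y⁶ + 1.
Check for roots in GF(2): f(0) = 1; f(1) = 1.
No roots, so no linear factors.
Monic irreducibles of degree 2 over GF(2): y² + y + 1.
None of them divide f (all give nonzero remainder).
Monic irreducibles of degree 3 over GF(2): y³ + y + 1, y³ + y² + 1.
None of them divide f (all give nonzero remainder).
No irreducible factor of degree ≤ 3 exists, so f is irreducible over GF(2).

Yes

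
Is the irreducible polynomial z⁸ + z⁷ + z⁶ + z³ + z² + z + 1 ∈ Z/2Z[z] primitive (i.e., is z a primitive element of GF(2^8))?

Write f(z) = z⁸ + z⁷ + z⁶ + z³ + z² + z + 1.
|GF(2^8)^×| = 2^8 − 1 = 255. Prime factorization: 255 = 3·5·17.
f is primitive ⇔ z has order 255 in GF(2)[z]/(f), i.e. z^(255/q) ≠ 1 for each prime q | 255.
z^(85) mod f = z⁵ + z⁴ + z³ + z² + 1.
z^(51) mod f = z⁶ + z³.
z^(15) mod f = z⁵ + z⁴ + z³ + z + 1.
None equal 1, so z has full order 255; f is primitive.

Yes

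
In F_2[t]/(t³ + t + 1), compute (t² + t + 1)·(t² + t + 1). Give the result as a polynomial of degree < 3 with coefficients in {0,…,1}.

t + 1

Multiply in F_2[t]: (t² + t + 1)·(t² + t + 1) = t⁴ + t² + 1.
Reduce using t³ ≡ t + 1 (mod t³ + t + 1).
Reduced: t + 1.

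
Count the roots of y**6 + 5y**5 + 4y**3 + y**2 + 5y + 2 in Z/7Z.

Write f(y) = y**6 + 5y**5 + 4y**3 + y**2 + 5y + 2.
Evaluate at each of the 7 elements of Z/7Z:
f(0) = 2; f(1) = 4; f(2) = 6; f(3) = 6; f(4) = 4; f(5) = 1; f(6) = 4.
No element is a root.

0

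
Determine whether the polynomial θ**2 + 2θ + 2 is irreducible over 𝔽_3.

Write f(θ) = θ**2 + 2θ + 2.
Check for roots in 𝔽_3: f(0) = 2; f(1) = 2; f(2) = 1.
No roots. A degree-2 polynomial over a field with no linear factor is irreducible.

Yes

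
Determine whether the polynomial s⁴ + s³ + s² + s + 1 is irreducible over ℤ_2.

Write f(s) = s⁴ + s³ + s² + s + 1.
Check for roots in ℤ_2: f(0) = 1; f(1) = 1.
No roots, so no linear factors.
Monic irreducibles of degree 2 over GF(2): s² + s + 1.
None of them divide f (all give nonzero remainder).
No irreducible factor of degree ≤ 2 exists, so f is irreducible over GF(2).

Yes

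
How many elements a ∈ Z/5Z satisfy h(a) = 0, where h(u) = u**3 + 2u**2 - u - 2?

3

Evaluate at each of the 5 elements of Z/5Z:
h(0) = 3; h(1) = 0 → root; h(2) = 2; h(3) = 0 → root; h(4) = 0 → root.
Roots: {1, 3, 4}.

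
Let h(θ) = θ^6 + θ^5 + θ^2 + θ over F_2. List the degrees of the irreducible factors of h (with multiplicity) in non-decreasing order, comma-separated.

Roots in F_2: h(0) = 0 → root; h(1) = 0 → root.
Linear factors from roots: (θ), (θ + 1).
Complete factorization: h(θ) = (θ)·(θ + 1)^5.
Factor degrees with multiplicity: 1 + 1 + 1 + 1 + 1 + 1 = 6.

1, 1, 1, 1, 1, 1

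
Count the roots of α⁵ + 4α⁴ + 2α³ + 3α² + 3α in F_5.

2

Write h(α) = α⁵ + 4α⁴ + 2α³ + 3α² + 3α.
Evaluate at each of the 5 elements of F_5:
h(0) = 0 → root; h(1) = 3; h(2) = 0 → root; h(3) = 2; h(4) = 1.
Roots: {0, 2}.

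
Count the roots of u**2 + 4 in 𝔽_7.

0

Write f(u) = u**2 + 4.
Evaluate at each of the 7 elements of 𝔽_7:
f(0) = 4; f(1) = 5; f(2) = 1; f(3) = 6; f(4) = 6; f(5) = 1; f(6) = 5.
No element is a root.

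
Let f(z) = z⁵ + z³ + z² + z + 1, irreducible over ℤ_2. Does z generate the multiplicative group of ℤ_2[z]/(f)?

|GF(2^5)^×| = 2^5 − 1 = 31. Prime factorization: 31 = 31.
f is primitive ⇔ z has order 31 in GF(2)[z]/(f), i.e. z^(31/q) ≠ 1 for each prime q | 31.
z^(1) mod f = z.
None equal 1, so z has full order 31; f is primitive.

Yes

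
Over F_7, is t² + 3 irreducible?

No

Write m(t) = t² + 3.
Check for roots in F_7: m(0) = 3; m(1) = 4; m(2) = 0 → root; m(3) = 5; m(4) = 5; m(5) = 0 → root; m(6) = 4.
m(2) = 0, so (t − 2) divides m(t); m is reducible.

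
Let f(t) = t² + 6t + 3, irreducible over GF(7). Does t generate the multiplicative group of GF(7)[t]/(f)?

Yes

|GF(7^2)^×| = 7^2 − 1 = 48. Prime factorization: 48 = 2^4·3.
f is primitive ⇔ t has order 48 in GF(7)[t]/(f), i.e. t^(48/q) ≠ 1 for each prime q | 48.
t^(24) mod f = 6.
t^(16) mod f = 2.
None equal 1, so t has full order 48; f is primitive.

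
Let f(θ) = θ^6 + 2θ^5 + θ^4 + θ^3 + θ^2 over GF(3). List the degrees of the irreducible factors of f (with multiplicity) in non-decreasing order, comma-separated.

1, 1, 1, 1, 2

Roots in GF(3): f(0) = 0 → root; f(1) = 0 → root; f(2) = 0 → root.
Linear factors from roots: (θ), (θ + 2), (θ + 1).
Complete factorization: f(θ) = (θ + 1)·(θ + 2)·(θ)^2·(θ^2 + 2θ + 2).
Factor degrees with multiplicity: 1 + 1 + 1 + 1 + 2 = 6.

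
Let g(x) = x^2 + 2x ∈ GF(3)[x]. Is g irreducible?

Check for roots in GF(3): g(0) = 0 → root; g(1) = 0 → root; g(2) = 2.
g(0) = 0, so (x) divides g(x); g is reducible.

No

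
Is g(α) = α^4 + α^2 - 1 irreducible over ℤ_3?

Yes

Check for roots in ℤ_3: g(0) = 2; g(1) = 1; g(2) = 1.
No roots, so no linear factors.
Monic irreducibles of degree 2 over GF(3): α^2 + 1, α^2 + α - 1, α^2 - α - 1.
None of them divide g (all give nonzero remainder).
No irreducible factor of degree ≤ 2 exists, so g is irreducible over GF(3).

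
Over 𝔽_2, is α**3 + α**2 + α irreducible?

Write h(α) = α**3 + α**2 + α.
Check for roots in 𝔽_2: h(0) = 0 → root; h(1) = 1.
h(0) = 0, so (α) divides h(α); h is reducible.

No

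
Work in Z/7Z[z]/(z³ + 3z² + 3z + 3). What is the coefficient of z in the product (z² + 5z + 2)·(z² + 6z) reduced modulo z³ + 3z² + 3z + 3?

6

Multiply in Z/7Z[z]: (z² + 5z + 2)·(z² + 6z) = z⁴ + 4z³ + 4z² + 5z.
Reduce using z³ ≡ 4z² + 4z + 4 (mod z³ + 3z² + 3z + 3).
Reduced: 5z² + 6z + 4.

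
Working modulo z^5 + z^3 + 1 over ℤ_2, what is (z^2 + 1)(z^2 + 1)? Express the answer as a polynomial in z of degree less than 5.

z^4 + 1

Multiply in ℤ_2[z]: (z^2 + 1)·(z^2 + 1) = z^4 + 1.
Reduced: z^4 + 1.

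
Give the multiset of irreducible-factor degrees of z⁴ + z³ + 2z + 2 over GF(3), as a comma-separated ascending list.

1, 1, 1, 1

Write f(z) = z⁴ + z³ + 2z + 2.
Roots in GF(3): f(0) = 2; f(1) = 0 → root; f(2) = 0 → root.
Linear factors from roots: (z + 2), (z + 1).
Complete factorization: f(z) = (z + 1)·(z + 2)^3.
Factor degrees with multiplicity: 1 + 1 + 1 + 1 = 4.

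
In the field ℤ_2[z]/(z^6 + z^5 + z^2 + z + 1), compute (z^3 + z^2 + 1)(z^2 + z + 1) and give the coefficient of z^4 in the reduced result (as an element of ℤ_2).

0

Multiply in ℤ_2[z]: (z^3 + z^2 + 1)·(z^2 + z + 1) = z^5 + z + 1.
Reduced: z^5 + z + 1.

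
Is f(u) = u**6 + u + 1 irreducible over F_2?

Check for roots in F_2: f(0) = 1; f(1) = 1.
No roots, so no linear factors.
Monic irreducibles of degree 2 over GF(2): u**2 + u + 1.
None of them divide f (all give nonzero remainder).
Monic irreducibles of degree 3 over GF(2): u**3 + u + 1, u**3 + u**2 + 1.
None of them divide f (all give nonzero remainder).
No irreducible factor of degree ≤ 3 exists, so f is irreducible over GF(2).

Yes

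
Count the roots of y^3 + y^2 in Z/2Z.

Write g(y) = y^3 + y^2.
Evaluate at each of the 2 elements of Z/2Z:
g(0) = 0 → root; g(1) = 0 → root.
Roots: {0, 1}.

2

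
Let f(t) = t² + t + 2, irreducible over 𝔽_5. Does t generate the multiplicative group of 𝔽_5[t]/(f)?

|GF(5^2)^×| = 5^2 − 1 = 24. Prime factorization: 24 = 2^3·3.
f is primitive ⇔ t has order 24 in GF(5)[t]/(f), i.e. t^(24/q) ≠ 1 for each prime q | 24.
t^(12) mod f = 4.
t^(8) mod f = 3t + 1.
None equal 1, so t has full order 24; f is primitive.

Yes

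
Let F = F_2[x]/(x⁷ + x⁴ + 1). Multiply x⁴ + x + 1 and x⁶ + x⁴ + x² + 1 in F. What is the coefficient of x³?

Multiply in F_2[x]: (x⁴ + x + 1)·(x⁶ + x⁴ + x² + 1) = x¹⁰ + x⁸ + x⁷ + x⁵ + x³ + x² + x + 1.
Reduce using x⁷ ≡ x⁴ + 1 (mod x⁷ + x⁴ + 1).
Reduced: x² + 1.

0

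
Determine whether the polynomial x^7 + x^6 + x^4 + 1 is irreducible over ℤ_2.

Write f(x) = x^7 + x^6 + x^4 + 1.
Check for roots in ℤ_2: f(0) = 1; f(1) = 0 → root.
f(1) = 0, so (x − 1) divides f(x); f is reducible.

No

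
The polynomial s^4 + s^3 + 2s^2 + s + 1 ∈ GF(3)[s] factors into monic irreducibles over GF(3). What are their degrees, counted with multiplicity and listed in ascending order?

1, 1, 2

Write g(s) = s^4 + s^3 + 2s^2 + s + 1.
Roots in GF(3): g(0) = 1; g(1) = 0 → root; g(2) = 2.
Linear factors from roots: (s + 2).
Complete factorization: g(s) = (s + 2)^2·(s^2 + 1).
Factor degrees with multiplicity: 1 + 1 + 2 = 4.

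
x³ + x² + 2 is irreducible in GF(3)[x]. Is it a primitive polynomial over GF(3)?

No

Write f(x) = x³ + x² + 2.
|GF(3^3)^×| = 3^3 − 1 = 26. Prime factorization: 26 = 2·13.
f is primitive ⇔ x has order 26 in GF(3)[x]/(f), i.e. x^(26/q) ≠ 1 for each prime q | 26.
x^(13) mod f = 1
x^(2) mod f = x².
Since x^(13) = 1, the order of x divides 13 < 26; not primitive.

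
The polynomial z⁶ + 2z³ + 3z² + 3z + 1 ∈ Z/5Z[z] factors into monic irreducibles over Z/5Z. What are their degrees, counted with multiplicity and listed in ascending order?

1, 1, 1, 3

Write f(z) = z⁶ + 2z³ + 3z² + 3z + 1.
Roots in Z/5Z: f(0) = 1; f(1) = 0 → root; f(2) = 4; f(3) = 0 → root; f(4) = 0 → root.
Linear factors from roots: (z + 4), (z + 2), (z + 1).
Complete factorization: f(z) = (z + 1)·(z + 2)·(z + 4)·(z³ + 3z² + 2).
Factor degrees with multiplicity: 1 + 1 + 1 + 3 = 6.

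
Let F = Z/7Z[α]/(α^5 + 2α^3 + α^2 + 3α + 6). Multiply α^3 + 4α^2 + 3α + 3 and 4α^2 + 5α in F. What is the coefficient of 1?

Multiply in Z/7Z[α]: (α^3 + 4α^2 + 3α + 3)·(4α^2 + 5α) = 4α^5 + 4α^3 + 6α^2 + α.
Reduce using α^5 ≡ 5α^3 + 6α^2 + 4α + 1 (mod α^5 + 2α^3 + α^2 + 3α + 6).
Reduced: 3α^3 + 2α^2 + 3α + 4.

4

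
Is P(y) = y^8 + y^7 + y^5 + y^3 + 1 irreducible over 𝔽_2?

Yes

Check for roots in 𝔽_2: P(0) = 1; P(1) = 1.
No roots, so no linear factors.
Monic irreducibles of degree 2 over GF(2): y^2 + y + 1.
None of them divide P (all give nonzero remainder).
Monic irreducibles of degree 3 over GF(2): y^3 + y + 1, y^3 + y^2 + 1.
None of them divide P (all give nonzero remainder).
Monic irreducibles of degree 4 over GF(2): y^4 + y + 1, y^4 + y^3 + 1, y^4 + y^3 + y^2 + y + 1.
None of them divide P (all give nonzero remainder).
No irreducible factor of degree ≤ 4 exists, so P is irreducible over GF(2).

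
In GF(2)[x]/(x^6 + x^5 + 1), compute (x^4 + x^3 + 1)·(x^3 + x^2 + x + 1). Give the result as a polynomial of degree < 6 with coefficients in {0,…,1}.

Multiply in GF(2)[x]: (x^4 + x^3 + 1)·(x^3 + x^2 + x + 1) = x^7 + x^2 + x + 1.
Reduce using x^6 ≡ x^5 + 1 (mod x^6 + x^5 + 1).
Reduced: x^5 + x^2.

x^5 + x^2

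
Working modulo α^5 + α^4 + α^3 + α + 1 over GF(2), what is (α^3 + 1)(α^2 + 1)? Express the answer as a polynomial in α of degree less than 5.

α^4 + α^2 + α

Multiply in GF(2)[α]: (α^3 + 1)·(α^2 + 1) = α^5 + α^3 + α^2 + 1.
Reduce using α^5 ≡ α^4 + α^3 + α + 1 (mod α^5 + α^4 + α^3 + α + 1).
Reduced: α^4 + α^2 + α.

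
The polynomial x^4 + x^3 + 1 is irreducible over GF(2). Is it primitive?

Yes

Write f(x) = x^4 + x^3 + 1.
|GF(2^4)^×| = 2^4 − 1 = 15. Prime factorization: 15 = 3·5.
f is primitive ⇔ x has order 15 in GF(2)[x]/(f), i.e. x^(15/q) ≠ 1 for each prime q | 15.
x^(5) mod f = x^3 + x + 1.
x^(3) mod f = x^3.
None equal 1, so x has full order 15; f is primitive.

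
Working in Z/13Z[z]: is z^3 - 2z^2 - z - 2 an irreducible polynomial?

No

Write h(z) = z^3 - 2z^2 - z - 2.
Check each element of Z/13Z for a root: h(0)=11, h(1)=9, h(2)=9, h(3)=4, h(4)=0, h(5)=3, h(6)=6, h(7)=2, h(8)=10, h(9)=10, h(10)=8, h(11)=10, h(12)=9.
h(4) = 0, so (z − 4) divides h(z); h is reducible.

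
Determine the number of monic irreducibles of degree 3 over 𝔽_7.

112

Gauss's count: N_{7}(3) = (1/3) Σ_{d|3} μ(3/d)·7^d.
Divisors of 3: 1, 3; μ(3/d) for each: -1, 1.
Σ = − 7^1 + 7^3 = 336.
N = 336/3 = 112.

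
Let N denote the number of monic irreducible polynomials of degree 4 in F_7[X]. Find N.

588

x^(7^4) − x is the product of all monic irreducibles of degree dividing 4; Möbius inversion gives N = (1/4) Σ μ(4/d)·7^d.
Divisors of 4: 1, 2, 4; μ(4/d) for each: 0, -1, 1.
Σ = − 7^2 + 7^4 = 2352.
N = 2352/4 = 588.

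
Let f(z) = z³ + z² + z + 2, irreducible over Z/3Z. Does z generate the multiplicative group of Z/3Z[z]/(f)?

|GF(3^3)^×| = 3^3 − 1 = 26. Prime factorization: 26 = 2·13.
f is primitive ⇔ z has order 26 in GF(3)[z]/(f), i.e. z^(26/q) ≠ 1 for each prime q | 26.
z^(13) mod f = 1
z^(2) mod f = z².
Since z^(13) = 1, the order of z divides 13 < 26; not primitive.

No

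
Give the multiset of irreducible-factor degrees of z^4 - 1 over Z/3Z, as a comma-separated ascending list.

Write h(z) = z^4 - 1.
Roots in Z/3Z: h(0) = 2; h(1) = 0 → root; h(2) = 0 → root.
Linear factors from roots: (z - 1), (z + 1).
Complete factorization: h(z) = (z + 1)·(z - 1)·(z^2 + 1).
Factor degrees with multiplicity: 1 + 1 + 2 = 4.

1, 1, 2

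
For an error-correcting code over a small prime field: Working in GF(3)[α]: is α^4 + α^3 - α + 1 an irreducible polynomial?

Yes

Write P(α) = α^4 + α^3 - α + 1.
Check for roots in GF(3): P(0) = 1; P(1) = 2; P(2) = 2.
No roots, so no linear factors.
Monic irreducibles of degree 2 over GF(3): α^2 + 1, α^2 + α - 1, α^2 - α - 1.
None of them divide P (all give nonzero remainder).
No irreducible factor of degree ≤ 2 exists, so P is irreducible over GF(3).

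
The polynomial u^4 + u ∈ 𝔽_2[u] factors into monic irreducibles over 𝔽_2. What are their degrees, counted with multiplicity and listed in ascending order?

Write h(u) = u^4 + u.
Roots in 𝔽_2: h(0) = 0 → root; h(1) = 0 → root.
Linear factors from roots: (u), (u + 1).
Complete factorization: h(u) = (u)·(u + 1)·(u^2 + u + 1).
Factor degrees with multiplicity: 1 + 1 + 2 = 4.

1, 1, 2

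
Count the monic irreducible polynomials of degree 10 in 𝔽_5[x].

By the necklace-counting formula, N_5(10) = (1/10) Σ_{d|10} μ(10/d)·5^d.
Divisors of 10: 1, 2, 5, 10; μ(10/d) for each: 1, -1, -1, 1.
Σ = 5^1 − 5^2 − 5^5 + 5^10 = 9762480.
N = 9762480/10 = 976248.

976248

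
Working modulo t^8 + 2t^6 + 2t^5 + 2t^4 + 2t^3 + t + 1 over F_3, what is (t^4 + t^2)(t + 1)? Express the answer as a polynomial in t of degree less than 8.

t^5 + t^4 + t^3 + t^2

Multiply in F_3[t]: (t^4 + t^2)·(t + 1) = t^5 + t^4 + t^3 + t^2.
Reduced: t^5 + t^4 + t^3 + t^2.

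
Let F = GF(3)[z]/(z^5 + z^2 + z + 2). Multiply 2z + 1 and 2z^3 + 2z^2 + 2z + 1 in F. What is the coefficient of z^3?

Multiply in GF(3)[z]: (2z + 1)·(2z^3 + 2z^2 + 2z + 1) = z^4 + z + 1.
Reduced: z^4 + z + 1.

0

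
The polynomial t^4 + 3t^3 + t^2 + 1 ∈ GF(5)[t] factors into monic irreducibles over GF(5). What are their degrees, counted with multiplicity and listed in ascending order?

1, 1, 2

Write g(t) = t^4 + 3t^3 + t^2 + 1.
Roots in GF(5): g(0) = 1; g(1) = 1; g(2) = 0 → root; g(3) = 2; g(4) = 0 → root.
Linear factors from roots: (t + 3), (t + 1).
Complete factorization: g(t) = (t + 1)·(t + 3)·(t^2 + 4t + 2).
Factor degrees with multiplicity: 1 + 1 + 2 = 4.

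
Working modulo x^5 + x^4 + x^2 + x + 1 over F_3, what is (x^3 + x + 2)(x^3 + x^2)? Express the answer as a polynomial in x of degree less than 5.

x^4 + 2x^3 + x^2 + 2x

Multiply in F_3[x]: (x^3 + x + 2)·(x^3 + x^2) = x^6 + x^5 + x^4 + 2x^2.
Reduce using x^5 ≡ 2x^4 + 2x^2 + 2x + 2 (mod x^5 + x^4 + x^2 + x + 1).
Reduced: x^4 + 2x^3 + x^2 + 2x.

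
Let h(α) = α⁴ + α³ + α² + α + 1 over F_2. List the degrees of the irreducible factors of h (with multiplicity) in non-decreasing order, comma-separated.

Roots in F_2: h(0) = 1; h(1) = 1.
Complete factorization: h(α) = (α⁴ + α³ + α² + α + 1).
Factor degrees with multiplicity: 4 = 4.

4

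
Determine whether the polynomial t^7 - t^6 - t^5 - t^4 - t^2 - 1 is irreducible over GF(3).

Write m(t) = t^7 - t^6 - t^5 - t^4 - t^2 - 1.
Check for roots in GF(3): m(0) = 2; m(1) = 2; m(2) = 2.
No roots, so no linear factors.
Monic irreducibles of degree 2 over GF(3): t^2 + 1, t^2 + t - 1, t^2 - t - 1.
None of them divide m (all give nonzero remainder).
Degree-3 irreducible divisors: test the 8 monic irreducibles of degree 3 over GF(3).
None of them divide m (all give nonzero remainder).
No irreducible factor of degree ≤ 3 exists, so m is irreducible over GF(3).

Yes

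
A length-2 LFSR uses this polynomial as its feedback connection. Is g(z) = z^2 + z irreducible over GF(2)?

Check for roots in GF(2): g(0) = 0 → root; g(1) = 0 → root.
g(0) = 0, so (z) divides g(z); g is reducible.

No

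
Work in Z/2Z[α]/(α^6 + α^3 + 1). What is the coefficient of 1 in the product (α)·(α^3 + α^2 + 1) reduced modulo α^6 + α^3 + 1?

Multiply in Z/2Z[α]: (α)·(α^3 + α^2 + 1) = α^4 + α^3 + α.
Reduced: α^4 + α^3 + α.

0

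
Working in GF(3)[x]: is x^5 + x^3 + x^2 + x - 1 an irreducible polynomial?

Write m(x) = x^5 + x^3 + x^2 + x - 1.
Check for roots in GF(3): m(0) = 2; m(1) = 0 → root; m(2) = 0 → root.
m(1) = 0, so (x − 1) divides m(x); m is reducible.

No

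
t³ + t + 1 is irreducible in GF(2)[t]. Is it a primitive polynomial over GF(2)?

Yes

Write f(t) = t³ + t + 1.
|GF(2^3)^×| = 2^3 − 1 = 7. Prime factorization: 7 = 7.
f is primitive ⇔ t has order 7 in GF(2)[t]/(f), i.e. t^(7/q) ≠ 1 for each prime q | 7.
t^(1) mod f = t.
None equal 1, so t has full order 7; f is primitive.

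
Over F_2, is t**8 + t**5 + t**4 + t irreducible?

No

Write m(t) = t**8 + t**5 + t**4 + t.
Check for roots in F_2: m(0) = 0 → root; m(1) = 0 → root.
m(0) = 0, so (t) divides m(t); m is reducible.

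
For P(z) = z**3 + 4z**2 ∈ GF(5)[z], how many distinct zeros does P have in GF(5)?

2

Evaluate at each of the 5 elements of GF(5):
P(0) = 0 → root; P(1) = 0 → root; P(2) = 4; P(3) = 3; P(4) = 3.
Roots: {0, 1}.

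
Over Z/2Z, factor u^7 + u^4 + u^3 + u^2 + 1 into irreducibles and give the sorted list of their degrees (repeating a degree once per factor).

Write g(u) = u^7 + u^4 + u^3 + u^2 + 1.
Roots in Z/2Z: g(0) = 1; g(1) = 1.
Complete factorization: g(u) = (u^7 + u^4 + u^3 + u^2 + 1).
Factor degrees with multiplicity: 7 = 7.

7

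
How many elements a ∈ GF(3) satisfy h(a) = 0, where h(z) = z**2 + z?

2

Evaluate at each of the 3 elements of GF(3):
h(0) = 0 → root; h(1) = 2; h(2) = 0 → root.
Roots: {0, 2}.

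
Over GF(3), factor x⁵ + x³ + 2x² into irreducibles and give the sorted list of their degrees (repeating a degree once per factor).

1, 1, 1, 2

Write h(x) = x⁵ + x³ + 2x².
Roots in GF(3): h(0) = 0 → root; h(1) = 1; h(2) = 0 → root.
Linear factors from roots: (x), (x + 1).
Complete factorization: h(x) = (x + 1)·(x)^2·(x² + 2x + 2).
Factor degrees with multiplicity: 1 + 1 + 1 + 2 = 5.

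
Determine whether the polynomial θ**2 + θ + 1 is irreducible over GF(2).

Yes

Write g(θ) = θ**2 + θ + 1.
Check for roots in GF(2): g(0) = 1; g(1) = 1.
No roots. A degree-2 polynomial over a field with no linear factor is irreducible.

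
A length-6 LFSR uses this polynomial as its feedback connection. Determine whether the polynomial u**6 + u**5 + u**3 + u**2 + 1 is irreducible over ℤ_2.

Write h(u) = u**6 + u**5 + u**3 + u**2 + 1.
Check for roots in ℤ_2: h(0) = 1; h(1) = 1.
No roots, so no linear factors.
Monic irreducibles of degree 2 over GF(2): u**2 + u + 1.
None of them divide h (all give nonzero remainder).
Monic irreducibles of degree 3 over GF(2): u**3 + u + 1, u**3 + u**2 + 1.
None of them divide h (all give nonzero remainder).
No irreducible factor of degree ≤ 3 exists, so h is irreducible over GF(2).

Yes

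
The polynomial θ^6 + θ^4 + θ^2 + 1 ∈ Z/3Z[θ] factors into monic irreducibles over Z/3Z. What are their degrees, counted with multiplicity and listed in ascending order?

Write h(θ) = θ^6 + θ^4 + θ^2 + 1.
Roots in Z/3Z: h(0) = 1; h(1) = 1; h(2) = 1.
Complete factorization: h(θ) = (θ^2 + 1)·(θ^2 + θ - 1)·(θ^2 - θ - 1).
Factor degrees with multiplicity: 2 + 2 + 2 = 6.

2, 2, 2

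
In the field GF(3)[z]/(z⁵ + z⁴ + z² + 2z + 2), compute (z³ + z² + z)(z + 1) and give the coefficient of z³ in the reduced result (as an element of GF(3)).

Multiply in GF(3)[z]: (z³ + z² + z)·(z + 1) = z⁴ + 2z³ + 2z² + z.
Reduced: z⁴ + 2z³ + 2z² + z.

2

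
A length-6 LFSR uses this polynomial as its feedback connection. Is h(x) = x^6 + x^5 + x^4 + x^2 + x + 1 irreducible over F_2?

No

Check for roots in F_2: h(0) = 1; h(1) = 0 → root.
h(1) = 0, so (x − 1) divides h(x); h is reducible.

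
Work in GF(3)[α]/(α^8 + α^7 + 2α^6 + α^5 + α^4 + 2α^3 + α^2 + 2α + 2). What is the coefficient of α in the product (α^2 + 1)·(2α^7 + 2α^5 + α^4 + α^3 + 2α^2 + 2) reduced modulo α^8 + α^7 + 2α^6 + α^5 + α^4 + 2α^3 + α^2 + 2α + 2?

Multiply in GF(3)[α]: (α^2 + 1)·(2α^7 + 2α^5 + α^4 + α^3 + 2α^2 + 2) = 2α^9 + α^7 + α^6 + α^3 + α^2 + 2.
Reduce using α^8 ≡ 2α^7 + α^6 + 2α^5 + 2α^4 + α^3 + 2α^2 + α + 1 (mod α^8 + α^7 + 2α^6 + α^5 + α^4 + 2α^3 + α^2 + 2α + 2).
Reduced: 2α^7 + α^4 + 2α^2.

0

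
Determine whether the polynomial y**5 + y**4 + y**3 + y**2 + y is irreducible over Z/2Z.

Write h(y) = y**5 + y**4 + y**3 + y**2 + y.
Check for roots in Z/2Z: h(0) = 0 → root; h(1) = 1.
h(0) = 0, so (y) divides h(y); h is reducible.

No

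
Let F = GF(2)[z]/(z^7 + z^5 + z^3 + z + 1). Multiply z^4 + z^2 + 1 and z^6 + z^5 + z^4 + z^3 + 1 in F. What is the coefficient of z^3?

0

Multiply in GF(2)[z]: (z^4 + z^2 + 1)·(z^6 + z^5 + z^4 + z^3 + 1) = z^10 + z^9 + z^3 + z^2 + 1.
Reduce using z^7 ≡ z^5 + z^3 + z + 1 (mod z^7 + z^5 + z^3 + z + 1).
Reduced: z^2.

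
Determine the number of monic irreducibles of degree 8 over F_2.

30

By the necklace-counting formula, N_2(8) = (1/8) Σ_{d|8} μ(8/d)·2^d.
Divisors of 8: 1, 2, 4, 8; μ(8/d) for each: 0, 0, -1, 1.
Σ = − 2^4 + 2^8 = 240.
N = 240/8 = 30.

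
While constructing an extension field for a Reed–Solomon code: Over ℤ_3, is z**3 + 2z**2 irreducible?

No

Write m(z) = z**3 + 2z**2.
Check for roots in ℤ_3: m(0) = 0 → root; m(1) = 0 → root; m(2) = 1.
m(0) = 0, so (z) divides m(z); m is reducible.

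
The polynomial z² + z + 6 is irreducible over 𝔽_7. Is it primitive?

No

Write f(z) = z² + z + 6.
|GF(7^2)^×| = 7^2 − 1 = 48. Prime factorization: 48 = 2^4·3.
f is primitive ⇔ z has order 48 in GF(7)[z]/(f), i.e. z^(48/q) ≠ 1 for each prime q | 48.
z^(24) mod f = 6.
z^(16) mod f = 1
Since z^(16) = 1, the order of z divides 16 < 48; not primitive.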